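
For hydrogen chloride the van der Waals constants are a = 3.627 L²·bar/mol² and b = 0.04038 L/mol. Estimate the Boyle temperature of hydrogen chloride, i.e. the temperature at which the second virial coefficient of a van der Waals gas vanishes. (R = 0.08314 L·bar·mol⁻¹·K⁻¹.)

T_B ≈ 1080 K

For a van der Waals gas the second virial coefficient B₂ = b − a/(RT) vanishes at T_B = a/(Rb).
T_B = 3.627/(0.08314×0.04038) = 3.627/0.0033572 = 1080 K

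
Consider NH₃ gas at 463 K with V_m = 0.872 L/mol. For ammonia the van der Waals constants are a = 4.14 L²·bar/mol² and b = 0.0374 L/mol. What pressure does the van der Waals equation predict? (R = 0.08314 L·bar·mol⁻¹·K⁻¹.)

P = RT/(V_m − b) − a/V_m²
RT/(V_m − b) = (0.08314)(463)/(0.872 − 0.0374) = 38.494/0.83460 = 46.123 bar
a/V_m² = 4.14/(0.872)² = 5.4446 bar
P = 46.123 − 5.4446 = 40.68 bar

P ≈ 40.68 bar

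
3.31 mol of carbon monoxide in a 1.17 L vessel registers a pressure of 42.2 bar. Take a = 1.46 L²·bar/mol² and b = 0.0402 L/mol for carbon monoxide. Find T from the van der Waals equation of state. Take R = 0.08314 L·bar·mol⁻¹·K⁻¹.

T = (P + a n²/V²)(V − nb)/(nR)
P + a n²/V² = 42.2 + (1.46)(3.31)²/(1.17)² = 53.885 bar
V − nb = 1.17 − (3.31)(0.0402) = 1.0369 L
T = (53.885)(1.0369)/((3.31)(0.08314)) = 203.0 K

T ≈ 203.0 K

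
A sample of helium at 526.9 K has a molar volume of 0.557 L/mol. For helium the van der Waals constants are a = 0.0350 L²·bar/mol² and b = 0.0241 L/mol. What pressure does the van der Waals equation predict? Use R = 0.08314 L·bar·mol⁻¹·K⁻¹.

P ≈ 82.09 bar

P = RT/(V_m − b) − a/V_m²
RT/(V_m − b) = (0.08314)(526.9)/(0.557 − 0.0241) = 43.806/0.53290 = 82.203 bar
a/V_m² = 0.0350/(0.557)² = 0.11281 bar
P = 82.203 − 0.11281 = 82.09 bar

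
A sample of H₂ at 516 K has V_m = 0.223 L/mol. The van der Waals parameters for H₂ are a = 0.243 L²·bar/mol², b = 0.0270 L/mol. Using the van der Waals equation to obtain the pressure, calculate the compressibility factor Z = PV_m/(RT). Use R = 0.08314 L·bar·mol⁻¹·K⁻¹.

P = RT/(V_m − b) − a/V_m² = (0.08314)(516)/(0.223 − 0.0270) − 0.243/(0.223)²
  = 42.900/0.19600 − 4.8865 = 218.88 − 4.8865 = 213.99 bar
Z = PV_m/(RT) = (213.99)(0.223)/((0.08314)(516)) = 47.720/42.900 = 1.112

Z ≈ 1.112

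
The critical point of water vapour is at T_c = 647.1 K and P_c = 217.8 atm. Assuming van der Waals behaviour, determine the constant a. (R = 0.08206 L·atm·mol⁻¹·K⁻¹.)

From T_c = 8a/(27Rb) and P_c = a/(27b²): a = 27 R² T_c²/(64 P_c).
a = 27×(0.08206)²×(647.1)²/(64×217.8) = 76132/13939 = 5.462 L²·atm/mol²

a ≈ 5.462 L²·atm/mol²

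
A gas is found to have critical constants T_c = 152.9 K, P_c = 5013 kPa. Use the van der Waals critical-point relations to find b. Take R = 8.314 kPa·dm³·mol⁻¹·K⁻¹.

b ≈ 0.03170 dm³/mol

From T_c = 8a/(27Rb) and P_c = a/(27b²): b = R T_c/(8 P_c).
b = (8.314)(152.9)/(8×5013) = 1271.2/40104 = 0.03170 dm³/mol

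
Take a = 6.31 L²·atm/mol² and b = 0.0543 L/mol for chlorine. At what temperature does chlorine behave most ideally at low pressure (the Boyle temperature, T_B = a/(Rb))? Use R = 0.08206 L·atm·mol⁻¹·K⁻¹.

For a van der Waals gas the second virial coefficient B₂ = b − a/(RT) vanishes at T_B = a/(Rb).
T_B = 6.31/(0.08206×0.0543) = 6.31/0.0044559 = 1416 K

T_B ≈ 1416 K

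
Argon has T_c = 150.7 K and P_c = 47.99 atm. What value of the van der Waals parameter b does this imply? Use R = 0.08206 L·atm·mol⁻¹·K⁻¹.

From T_c = 8a/(27Rb) and P_c = a/(27b²): b = R T_c/(8 P_c).
b = (0.08206)(150.7)/(8×47.99) = 12.366/383.92 = 0.03221 L/mol

b ≈ 0.03221 L/mol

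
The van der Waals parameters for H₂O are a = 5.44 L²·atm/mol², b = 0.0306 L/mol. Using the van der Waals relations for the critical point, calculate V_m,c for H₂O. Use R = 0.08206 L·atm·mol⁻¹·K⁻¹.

V_m,c ≈ 0.09180 L/mol

For a van der Waals gas, V_m,c = 3b.
V_m,c = 3×0.0306 = 0.09180 L/mol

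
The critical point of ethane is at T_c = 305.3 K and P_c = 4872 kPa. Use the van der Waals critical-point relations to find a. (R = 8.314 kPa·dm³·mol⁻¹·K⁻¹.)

a ≈ 557.9 kPa·dm⁶/mol²

From T_c = 8a/(27Rb) and P_c = a/(27b²): a = 27 R² T_c²/(64 P_c).
a = 27×(8.314)²×(305.3)²/(64×4872) = 173955199/311808 = 557.9 kPa·dm⁶/mol²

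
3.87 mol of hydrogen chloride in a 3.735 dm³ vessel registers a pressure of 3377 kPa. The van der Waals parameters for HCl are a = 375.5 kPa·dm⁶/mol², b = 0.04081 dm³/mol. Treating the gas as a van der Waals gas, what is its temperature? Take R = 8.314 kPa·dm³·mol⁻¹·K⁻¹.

T = (P + a n²/V²)(V − nb)/(nR)
P + a n²/V² = 3377 + (375.5)(3.87)²/(3.735)² = 3780.1 kPa
V − nb = 3.735 − (3.87)(0.04081) = 3.5771 dm³
T = (3780.1)(3.5771)/((3.87)(8.314)) = 420.3 K

T ≈ 420.3 K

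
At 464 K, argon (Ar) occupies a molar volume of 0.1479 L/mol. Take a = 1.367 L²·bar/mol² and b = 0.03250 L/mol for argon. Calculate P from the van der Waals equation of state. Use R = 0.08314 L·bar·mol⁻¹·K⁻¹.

P ≈ 271.8 bar

P = RT/(V_m − b) − a/V_m²
RT/(V_m − b) = (0.08314)(464)/(0.1479 − 0.03250) = 38.577/0.11540 = 334.29 bar
a/V_m² = 1.367/(0.1479)² = 62.493 bar
P = 334.29 − 62.493 = 271.8 bar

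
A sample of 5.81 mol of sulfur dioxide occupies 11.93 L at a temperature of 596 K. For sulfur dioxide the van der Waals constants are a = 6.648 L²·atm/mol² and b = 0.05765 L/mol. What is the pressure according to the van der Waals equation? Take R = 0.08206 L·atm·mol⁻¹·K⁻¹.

P ≈ 22.93 atm

P = nRT/(V − nb) − a n²/V²
nRT/(V − nb) = (5.81)(0.08206)(596)/(11.93 − 5.81×0.05765) = 284.15/11.595 = 24.506 atm
a n²/V² = (6.648)(5.81)²/(11.93)² = 1.5767 atm
P = 24.506 − 1.5767 = 22.93 atm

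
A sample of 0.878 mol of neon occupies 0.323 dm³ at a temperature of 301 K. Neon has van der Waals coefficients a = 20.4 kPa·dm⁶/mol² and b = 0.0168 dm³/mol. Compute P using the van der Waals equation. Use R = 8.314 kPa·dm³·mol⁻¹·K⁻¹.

P = nRT/(V − nb) − a n²/V²
nRT/(V − nb) = (0.878)(8.314)(301)/(0.323 − 0.878×0.0168) = 2197.2/0.30825 = 7128.0 kPa
a n²/V² = (20.4)(0.878)²/(0.323)² = 150.74 kPa
P = 7128.0 − 150.74 = 6977 kPa

P ≈ 6977 kPa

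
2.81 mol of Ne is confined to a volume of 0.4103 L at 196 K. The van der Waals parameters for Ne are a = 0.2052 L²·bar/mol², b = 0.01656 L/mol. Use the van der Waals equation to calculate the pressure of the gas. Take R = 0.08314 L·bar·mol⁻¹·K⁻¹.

P = nRT/(V − nb) − a n²/V²
nRT/(V − nb) = (2.81)(0.08314)(196)/(0.4103 − 2.81×0.01656) = 45.790/0.36377 = 125.88 bar
a n²/V² = (0.2052)(2.81)²/(0.4103)² = 9.6247 bar
P = 125.88 − 9.6247 = 116.3 bar

P ≈ 116.3 bar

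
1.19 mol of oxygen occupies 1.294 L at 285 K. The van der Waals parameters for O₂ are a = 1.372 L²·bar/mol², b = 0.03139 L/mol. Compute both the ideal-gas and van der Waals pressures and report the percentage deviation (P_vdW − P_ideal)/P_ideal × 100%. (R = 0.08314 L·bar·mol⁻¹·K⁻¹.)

Ideal: P_ideal = nRT/V = (1.19)(0.08314)(285)/1.294 = 21.7905 bar
vdW: P = nRT/(V − nb) − a n²/V² = 28.1969/1.25665 − 1.94289/1.67444 = 22.4381 − 1.16032 = 21.2778 bar
% deviation = (21.2778 − 21.7905)/21.7905 × 100% = -2.35%

-2.35 %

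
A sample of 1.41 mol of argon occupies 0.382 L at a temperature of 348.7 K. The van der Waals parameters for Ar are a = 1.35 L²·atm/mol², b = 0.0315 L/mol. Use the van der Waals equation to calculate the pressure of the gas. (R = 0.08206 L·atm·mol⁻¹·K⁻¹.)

P ≈ 101.1 atm

P = nRT/(V − nb) − a n²/V²
nRT/(V − nb) = (1.41)(0.08206)(348.7)/(0.382 − 1.41×0.0315) = 40.346/0.33759 = 119.51 atm
a n²/V² = (1.35)(1.41)²/(0.382)² = 18.393 atm
P = 119.51 − 18.393 = 101.1 atm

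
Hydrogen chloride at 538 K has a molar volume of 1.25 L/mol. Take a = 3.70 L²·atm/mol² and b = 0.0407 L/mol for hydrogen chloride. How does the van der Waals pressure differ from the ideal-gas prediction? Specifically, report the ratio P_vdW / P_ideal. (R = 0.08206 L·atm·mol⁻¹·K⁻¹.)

P_vdW / P_ideal ≈ 0.9666

Ideal: P_ideal = RT/V_m = (0.08206)(538)/1.25 = 35.3186 atm
vdW: P = RT/(V_m − b) − a/V_m² = 44.1483/1.20930 − 3.70/1.56250 = 36.5073 − 2.36800 = 34.1393 atm
Ratio = 34.1393/35.3186 = 0.9666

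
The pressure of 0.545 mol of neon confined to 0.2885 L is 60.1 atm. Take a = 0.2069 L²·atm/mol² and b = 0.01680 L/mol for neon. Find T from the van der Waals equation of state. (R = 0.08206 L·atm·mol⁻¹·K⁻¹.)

T = (P + a n²/V²)(V − nb)/(nR)
P + a n²/V² = 60.1 + (0.2069)(0.545)²/(0.2885)² = 60.838 atm
V − nb = 0.2885 − (0.545)(0.01680) = 0.27934 L
T = (60.838)(0.27934)/((0.545)(0.08206)) = 380.0 K

T ≈ 380.0 K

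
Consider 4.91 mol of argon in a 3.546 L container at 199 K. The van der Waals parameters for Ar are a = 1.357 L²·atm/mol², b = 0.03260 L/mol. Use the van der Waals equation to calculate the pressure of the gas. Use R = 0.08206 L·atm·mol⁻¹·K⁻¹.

P = nRT/(V − nb) − a n²/V²
nRT/(V − nb) = (4.91)(0.08206)(199)/(3.546 − 4.91×0.03260) = 80.180/3.3859 = 23.681 atm
a n²/V² = (1.357)(4.91)²/(3.546)² = 2.6017 atm
P = 23.681 − 2.6017 = 21.08 atm

P ≈ 21.08 atm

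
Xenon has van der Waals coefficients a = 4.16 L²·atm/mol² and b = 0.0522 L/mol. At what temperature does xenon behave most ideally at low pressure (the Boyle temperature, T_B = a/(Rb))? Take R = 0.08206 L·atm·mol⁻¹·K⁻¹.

T_B ≈ 971.2 K

For a van der Waals gas the second virial coefficient B₂ = b − a/(RT) vanishes at T_B = a/(Rb).
T_B = 4.16/(0.08206×0.0522) = 4.16/0.0042835 = 971.2 K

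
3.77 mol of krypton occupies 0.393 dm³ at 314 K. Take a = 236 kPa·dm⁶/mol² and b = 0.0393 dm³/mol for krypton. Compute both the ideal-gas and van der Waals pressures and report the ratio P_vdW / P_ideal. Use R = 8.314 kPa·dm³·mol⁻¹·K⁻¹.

P_vdW / P_ideal ≈ 0.7379

Ideal: P_ideal = nRT/V = (3.77)(8.314)(314)/0.393 = 25043.1 kPa
vdW: P = nRT/(V − nb) − a n²/V² = 9841.95/0.244839 − 3354.24/0.154449 = 40197.6 − 21717.5 = 18480.1 kPa
Ratio = 18480.1/25043.1 = 0.7379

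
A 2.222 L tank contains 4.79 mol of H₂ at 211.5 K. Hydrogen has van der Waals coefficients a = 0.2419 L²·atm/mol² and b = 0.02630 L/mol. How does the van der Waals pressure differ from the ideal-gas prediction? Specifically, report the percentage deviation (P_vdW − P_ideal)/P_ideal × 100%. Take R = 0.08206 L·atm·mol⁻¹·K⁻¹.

Ideal: P_ideal = nRT/V = (4.79)(0.08206)(211.5)/2.222 = 37.4139 atm
vdW: P = nRT/(V − nb) − a n²/V² = 83.1338/2.09602 − 5.55018/4.93728 = 39.6627 − 1.12414 = 38.5386 atm
% deviation = (38.5386 − 37.4139)/37.4139 × 100% = 3.01%

3.01 %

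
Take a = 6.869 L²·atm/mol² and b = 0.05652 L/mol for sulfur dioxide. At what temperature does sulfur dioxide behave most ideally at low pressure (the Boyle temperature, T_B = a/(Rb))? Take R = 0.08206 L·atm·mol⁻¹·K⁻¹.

For a van der Waals gas the second virial coefficient B₂ = b − a/(RT) vanishes at T_B = a/(Rb).
T_B = 6.869/(0.08206×0.05652) = 6.869/0.0046380 = 1481 K

T_B ≈ 1481 K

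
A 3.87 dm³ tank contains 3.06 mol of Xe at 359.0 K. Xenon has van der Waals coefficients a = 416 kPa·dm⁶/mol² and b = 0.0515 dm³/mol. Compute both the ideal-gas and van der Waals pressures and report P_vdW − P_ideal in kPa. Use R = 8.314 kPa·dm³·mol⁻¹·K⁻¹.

ΔP ≈ -159.9 kPa

Ideal: P_ideal = nRT/V = (3.06)(8.314)(359.0)/3.87 = 2360.02 kPa
vdW: P = nRT/(V − nb) − a n²/V² = 9133.26/3.71241 − 3895.26/14.9769 = 2460.20 − 260.085 = 2200.12 kPa
ΔP = 2200.12 − 2360.02 = -159.9 kPa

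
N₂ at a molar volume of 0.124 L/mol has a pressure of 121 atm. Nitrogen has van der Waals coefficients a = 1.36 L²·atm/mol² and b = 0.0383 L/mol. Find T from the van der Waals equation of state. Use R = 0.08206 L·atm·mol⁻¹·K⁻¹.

T = (P + a/V_m²)(V_m − b)/R
P + a/V_m² = 121 + 1.36/(0.124)² = 209.45 atm
V_m − b = 0.124 − 0.0383 = 0.085700 L/mol
T = (209.45)(0.085700)/0.08206 = 218.7 K

T ≈ 218.7 K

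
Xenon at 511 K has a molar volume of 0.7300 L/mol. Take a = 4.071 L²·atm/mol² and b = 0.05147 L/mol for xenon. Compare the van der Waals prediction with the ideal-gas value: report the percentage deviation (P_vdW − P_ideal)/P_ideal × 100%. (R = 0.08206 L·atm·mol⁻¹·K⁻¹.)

Ideal: P_ideal = RT/V_m = (0.08206)(511)/0.7300 = 57.4420 atm
vdW: P = RT/(V_m − b) − a/V_m² = 41.9327/0.678530 − 4.071/0.532900 = 61.7993 − 7.63933 = 54.1600 atm
% deviation = (54.1600 − 57.4420)/57.4420 × 100% = -5.71%

-5.71 %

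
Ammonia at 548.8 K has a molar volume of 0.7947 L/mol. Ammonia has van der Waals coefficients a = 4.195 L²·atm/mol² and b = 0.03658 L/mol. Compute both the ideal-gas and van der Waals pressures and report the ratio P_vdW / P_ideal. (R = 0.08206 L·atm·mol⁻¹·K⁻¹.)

P_vdW / P_ideal ≈ 0.9310

Ideal: P_ideal = RT/V_m = (0.08206)(548.8)/0.7947 = 56.6686 atm
vdW: P = RT/(V_m − b) − a/V_m² = 45.0345/0.758120 − 4.195/0.631548 = 59.4029 − 6.64241 = 52.7605 atm
Ratio = 52.7605/56.6686 = 0.9310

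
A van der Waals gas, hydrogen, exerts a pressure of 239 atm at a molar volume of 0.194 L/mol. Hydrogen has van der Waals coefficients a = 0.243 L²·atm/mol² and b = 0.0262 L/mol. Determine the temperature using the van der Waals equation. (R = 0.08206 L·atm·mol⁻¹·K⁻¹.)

T = (P + a/V_m²)(V_m − b)/R
P + a/V_m² = 239 + 0.243/(0.194)² = 245.46 atm
V_m − b = 0.194 − 0.0262 = 0.16780 L/mol
T = (245.46)(0.16780)/0.08206 = 501.9 K

T ≈ 501.9 K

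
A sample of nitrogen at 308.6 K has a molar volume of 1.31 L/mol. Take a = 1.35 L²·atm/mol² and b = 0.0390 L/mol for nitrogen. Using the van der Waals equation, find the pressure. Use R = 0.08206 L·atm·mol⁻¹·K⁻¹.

P = RT/(V_m − b) − a/V_m²
RT/(V_m − b) = (0.08206)(308.6)/(1.31 − 0.0390) = 25.324/1.2710 = 19.924 atm
a/V_m² = 1.35/(1.31)² = 0.78667 atm
P = 19.924 − 0.78667 = 19.14 atm

P ≈ 19.14 atm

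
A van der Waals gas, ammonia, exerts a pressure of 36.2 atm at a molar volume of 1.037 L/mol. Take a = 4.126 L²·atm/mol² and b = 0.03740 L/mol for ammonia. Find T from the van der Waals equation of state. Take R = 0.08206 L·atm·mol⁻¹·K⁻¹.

T = (P + a/V_m²)(V_m − b)/R
P + a/V_m² = 36.2 + 4.126/(1.037)² = 40.037 atm
V_m − b = 1.037 − 0.03740 = 0.99960 L/mol
T = (40.037)(0.99960)/0.08206 = 487.7 K

T ≈ 487.7 K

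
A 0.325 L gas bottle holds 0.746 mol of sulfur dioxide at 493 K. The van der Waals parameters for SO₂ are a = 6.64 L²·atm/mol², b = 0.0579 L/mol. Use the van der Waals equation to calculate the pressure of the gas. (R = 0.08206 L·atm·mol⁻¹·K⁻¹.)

P = nRT/(V − nb) − a n²/V²
nRT/(V − nb) = (0.746)(0.08206)(493)/(0.325 − 0.746×0.0579) = 30.180/0.28181 = 107.09 atm
a n²/V² = (6.64)(0.746)²/(0.325)² = 34.985 atm
P = 107.09 − 34.985 = 72.11 atm

P ≈ 72.11 atm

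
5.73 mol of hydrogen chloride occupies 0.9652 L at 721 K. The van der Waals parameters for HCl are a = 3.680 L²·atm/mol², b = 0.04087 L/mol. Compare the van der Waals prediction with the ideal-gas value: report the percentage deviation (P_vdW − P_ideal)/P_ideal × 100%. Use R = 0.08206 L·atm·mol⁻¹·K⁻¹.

Ideal: P_ideal = nRT/V = (5.73)(0.08206)(721)/0.9652 = 351.240 atm
vdW: P = nRT/(V − nb) − a n²/V² = 339.017/0.731015 − 120.825/0.931611 = 463.762 − 129.695 = 334.067 atm
% deviation = (334.067 − 351.240)/351.240 × 100% = -4.89%

-4.89 %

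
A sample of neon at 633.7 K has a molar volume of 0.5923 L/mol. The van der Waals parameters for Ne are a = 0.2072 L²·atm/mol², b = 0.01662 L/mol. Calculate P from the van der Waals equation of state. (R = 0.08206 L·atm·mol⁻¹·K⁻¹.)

P = RT/(V_m − b) − a/V_m²
RT/(V_m − b) = (0.08206)(633.7)/(0.5923 − 0.01662) = 52.001/0.57568 = 90.330 atm
a/V_m² = 0.2072/(0.5923)² = 0.59062 atm
P = 90.330 − 0.59062 = 89.74 atm

P ≈ 89.74 atm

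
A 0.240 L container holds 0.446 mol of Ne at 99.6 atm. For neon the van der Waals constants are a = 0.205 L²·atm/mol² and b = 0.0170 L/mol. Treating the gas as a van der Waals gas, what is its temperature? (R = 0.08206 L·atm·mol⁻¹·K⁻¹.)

T = (P + a n²/V²)(V − nb)/(nR)
P + a n²/V² = 99.6 + (0.205)(0.446)²/(0.240)² = 100.31 atm
V − nb = 0.240 − (0.446)(0.0170) = 0.23242 L
T = (100.31)(0.23242)/((0.446)(0.08206)) = 637.0 K

T ≈ 637.0 K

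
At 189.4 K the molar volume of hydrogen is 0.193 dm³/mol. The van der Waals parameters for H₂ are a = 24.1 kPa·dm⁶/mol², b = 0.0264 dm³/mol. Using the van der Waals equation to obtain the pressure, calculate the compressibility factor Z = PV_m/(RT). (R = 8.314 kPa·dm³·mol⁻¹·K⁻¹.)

Z ≈ 1.079

P = RT/(V_m − b) − a/V_m² = (8.314)(189.4)/(0.193 − 0.0264) − 24.1/(0.193)²
  = 1574.7/0.16660 − 647.00 = 9452.0 − 647.00 = 8805.0 kPa
Z = PV_m/(RT) = (8805.0)(0.193)/((8.314)(189.4)) = 1699.4/1574.7 = 1.079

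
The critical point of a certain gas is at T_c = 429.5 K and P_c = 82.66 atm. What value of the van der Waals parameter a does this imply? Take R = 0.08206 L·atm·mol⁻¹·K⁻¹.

From T_c = 8a/(27Rb) and P_c = a/(27b²): a = 27 R² T_c²/(64 P_c).
a = 27×(0.08206)²×(429.5)²/(64×82.66) = 33539/5290.2 = 6.340 L²·atm/mol²

a ≈ 6.340 L²·atm/mol²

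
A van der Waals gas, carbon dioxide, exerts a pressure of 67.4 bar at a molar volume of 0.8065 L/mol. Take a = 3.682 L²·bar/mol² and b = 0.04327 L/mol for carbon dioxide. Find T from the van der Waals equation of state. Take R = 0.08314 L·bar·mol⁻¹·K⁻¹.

T ≈ 670.7 K

T = (P + a/V_m²)(V_m − b)/R
P + a/V_m² = 67.4 + 3.682/(0.8065)² = 73.061 bar
V_m − b = 0.8065 − 0.04327 = 0.76323 L/mol
T = (73.061)(0.76323)/0.08314 = 670.7 K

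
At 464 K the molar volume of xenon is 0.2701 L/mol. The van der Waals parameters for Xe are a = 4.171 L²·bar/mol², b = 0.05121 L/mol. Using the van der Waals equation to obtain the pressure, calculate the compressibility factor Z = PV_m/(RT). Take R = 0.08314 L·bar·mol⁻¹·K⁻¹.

Z ≈ 0.8337

P = RT/(V_m − b) − a/V_m² = (0.08314)(464)/(0.2701 − 0.05121) − 4.171/(0.2701)²
  = 38.577/0.21889 − 57.173 = 176.24 − 57.173 = 119.07 bar
Z = PV_m/(RT) = (119.07)(0.2701)/((0.08314)(464)) = 32.161/38.577 = 0.8337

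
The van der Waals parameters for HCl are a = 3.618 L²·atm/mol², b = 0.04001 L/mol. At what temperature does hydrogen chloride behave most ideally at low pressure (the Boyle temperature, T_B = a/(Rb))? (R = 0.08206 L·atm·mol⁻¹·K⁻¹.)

T_B ≈ 1102 K

For a van der Waals gas the second virial coefficient B₂ = b − a/(RT) vanishes at T_B = a/(Rb).
T_B = 3.618/(0.08206×0.04001) = 3.618/0.0032832 = 1102 K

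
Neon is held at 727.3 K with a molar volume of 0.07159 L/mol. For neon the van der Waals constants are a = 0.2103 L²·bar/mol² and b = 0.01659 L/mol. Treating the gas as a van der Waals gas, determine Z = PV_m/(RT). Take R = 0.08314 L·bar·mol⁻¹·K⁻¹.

P = RT/(V_m − b) − a/V_m² = (0.08314)(727.3)/(0.07159 − 0.01659) − 0.2103/(0.07159)²
  = 60.468/0.055000 − 41.033 = 1099.4 − 41.033 = 1058.4 bar
Z = PV_m/(RT) = (1058.4)(0.07159)/((0.08314)(727.3)) = 75.771/60.468 = 1.253

Z ≈ 1.253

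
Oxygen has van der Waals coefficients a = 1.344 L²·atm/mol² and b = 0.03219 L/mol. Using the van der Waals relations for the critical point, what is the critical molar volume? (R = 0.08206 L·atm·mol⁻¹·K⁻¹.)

V_m,c ≈ 0.09657 L/mol

For a van der Waals gas, V_m,c = 3b.
V_m,c = 3×0.03219 = 0.09657 L/mol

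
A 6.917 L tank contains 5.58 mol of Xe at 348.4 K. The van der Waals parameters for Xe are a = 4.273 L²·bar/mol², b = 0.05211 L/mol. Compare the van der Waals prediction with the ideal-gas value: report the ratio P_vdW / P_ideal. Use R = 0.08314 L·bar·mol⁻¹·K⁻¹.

Ideal: P_ideal = nRT/V = (5.58)(0.08314)(348.4)/6.917 = 23.3671 bar
vdW: P = nRT/(V − nb) − a n²/V² = 161.630/6.62623 − 133.046/47.8449 = 24.3925 − 2.78078 = 21.6117 bar
Ratio = 21.6117/23.3671 = 0.9249

P_vdW / P_ideal ≈ 0.9249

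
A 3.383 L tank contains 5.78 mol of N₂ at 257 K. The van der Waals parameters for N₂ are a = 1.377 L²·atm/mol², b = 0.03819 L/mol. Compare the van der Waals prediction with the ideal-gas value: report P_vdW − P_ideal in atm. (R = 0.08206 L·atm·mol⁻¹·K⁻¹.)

ΔP ≈ -1.504 atm

Ideal: P_ideal = nRT/V = (5.78)(0.08206)(257)/3.383 = 36.0322 atm
vdW: P = nRT/(V − nb) − a n²/V² = 121.897/3.16226 − 46.0034/11.4447 = 38.5474 − 4.01962 = 34.5278 atm
ΔP = 34.5278 − 36.0322 = -1.504 atm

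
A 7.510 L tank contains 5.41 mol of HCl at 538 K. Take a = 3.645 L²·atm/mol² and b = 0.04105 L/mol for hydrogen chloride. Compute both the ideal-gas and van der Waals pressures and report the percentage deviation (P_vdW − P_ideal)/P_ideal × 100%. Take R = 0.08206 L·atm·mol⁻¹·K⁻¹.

Ideal: P_ideal = nRT/V = (5.41)(0.08206)(538)/7.510 = 31.8032 atm
vdW: P = nRT/(V − nb) − a n²/V² = 238.842/7.28792 − 106.682/56.4001 = 32.7723 − 1.89152 = 30.8808 atm
% deviation = (30.8808 − 31.8032)/31.8032 × 100% = -2.90%

-2.90 %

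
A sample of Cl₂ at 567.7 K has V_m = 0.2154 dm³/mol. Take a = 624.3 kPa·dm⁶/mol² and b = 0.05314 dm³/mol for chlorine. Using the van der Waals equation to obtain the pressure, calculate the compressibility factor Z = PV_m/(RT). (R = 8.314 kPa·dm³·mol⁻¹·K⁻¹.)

P = RT/(V_m − b) − a/V_m² = (8.314)(567.7)/(0.2154 − 0.05314) − 624.3/(0.2154)²
  = 4719.9/0.16226 − 13456 = 29088 − 13456 = 15632 kPa
Z = PV_m/(RT) = (15632)(0.2154)/((8.314)(567.7)) = 3367.1/4719.9 = 0.7134

Z ≈ 0.7134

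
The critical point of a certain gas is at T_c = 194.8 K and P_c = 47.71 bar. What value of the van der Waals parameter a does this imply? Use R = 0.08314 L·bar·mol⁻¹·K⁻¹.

From T_c = 8a/(27Rb) and P_c = a/(27b²): a = 27 R² T_c²/(64 P_c).
a = 27×(0.08314)²×(194.8)²/(64×47.71) = 7082.1/3053.4 = 2.319 L²·bar/mol²

a ≈ 2.319 L²·bar/mol²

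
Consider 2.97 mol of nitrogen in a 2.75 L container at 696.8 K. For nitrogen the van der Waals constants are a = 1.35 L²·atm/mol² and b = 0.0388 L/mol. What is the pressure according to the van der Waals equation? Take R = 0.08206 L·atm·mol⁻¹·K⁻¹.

P ≈ 62.88 atm

P = nRT/(V − nb) − a n²/V²
nRT/(V − nb) = (2.97)(0.08206)(696.8)/(2.75 − 2.97×0.0388) = 169.82/2.6348 = 64.453 atm
a n²/V² = (1.35)(2.97)²/(2.75)² = 1.5746 atm
P = 64.453 − 1.5746 = 62.88 atm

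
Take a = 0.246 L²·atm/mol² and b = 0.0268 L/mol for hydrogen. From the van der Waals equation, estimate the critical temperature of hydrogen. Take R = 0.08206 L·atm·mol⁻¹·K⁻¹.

For a van der Waals gas, T_c = 8a/(27Rb).
T_c = 8×0.246/(27×0.08206×0.0268) = 1.9680/0.059379 = 33.14 K

T_c ≈ 33.14 K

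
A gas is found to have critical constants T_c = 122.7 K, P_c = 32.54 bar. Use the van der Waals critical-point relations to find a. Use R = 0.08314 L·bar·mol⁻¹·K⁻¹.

a ≈ 1.349 L²·bar/mol²

From T_c = 8a/(27Rb) and P_c = a/(27b²): a = 27 R² T_c²/(64 P_c).
a = 27×(0.08314)²×(122.7)²/(64×32.54) = 2809.8/2082.6 = 1.349 L²·bar/mol²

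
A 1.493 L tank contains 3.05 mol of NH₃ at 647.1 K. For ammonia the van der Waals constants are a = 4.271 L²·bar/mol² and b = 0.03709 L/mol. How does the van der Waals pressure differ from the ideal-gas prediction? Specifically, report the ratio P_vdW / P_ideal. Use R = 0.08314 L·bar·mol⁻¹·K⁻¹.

P_vdW / P_ideal ≈ 0.9198

Ideal: P_ideal = nRT/V = (3.05)(0.08314)(647.1)/1.493 = 109.906 bar
vdW: P = nRT/(V − nb) − a n²/V² = 164.090/1.37988 − 39.7310/2.22905 = 118.916 − 17.8242 = 101.092 bar
Ratio = 101.092/109.906 = 0.9198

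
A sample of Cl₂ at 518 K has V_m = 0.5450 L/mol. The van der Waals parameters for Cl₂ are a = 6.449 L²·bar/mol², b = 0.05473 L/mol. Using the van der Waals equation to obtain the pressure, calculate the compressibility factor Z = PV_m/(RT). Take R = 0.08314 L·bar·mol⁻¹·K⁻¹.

Z ≈ 0.8369

P = RT/(V_m − b) − a/V_m² = (0.08314)(518)/(0.5450 − 0.05473) − 6.449/(0.5450)²
  = 43.067/0.49027 − 21.712 = 87.843 − 21.712 = 66.131 bar
Z = PV_m/(RT) = (66.131)(0.5450)/((0.08314)(518)) = 36.041/43.067 = 0.8369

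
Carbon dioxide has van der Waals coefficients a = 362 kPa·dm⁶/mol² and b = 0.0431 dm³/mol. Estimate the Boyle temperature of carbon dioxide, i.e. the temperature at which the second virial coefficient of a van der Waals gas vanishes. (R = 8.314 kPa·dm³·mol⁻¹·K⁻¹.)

T_B ≈ 1010 K

For a van der Waals gas the second virial coefficient B₂ = b − a/(RT) vanishes at T_B = a/(Rb).
T_B = 362/(8.314×0.0431) = 362/0.35833 = 1010 K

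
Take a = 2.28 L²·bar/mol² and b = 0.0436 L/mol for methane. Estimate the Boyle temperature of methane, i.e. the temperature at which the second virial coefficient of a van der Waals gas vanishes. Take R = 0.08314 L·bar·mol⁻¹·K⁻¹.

For a van der Waals gas the second virial coefficient B₂ = b − a/(RT) vanishes at T_B = a/(Rb).
T_B = 2.28/(0.08314×0.0436) = 2.28/0.0036249 = 629.0 K

T_B ≈ 629.0 K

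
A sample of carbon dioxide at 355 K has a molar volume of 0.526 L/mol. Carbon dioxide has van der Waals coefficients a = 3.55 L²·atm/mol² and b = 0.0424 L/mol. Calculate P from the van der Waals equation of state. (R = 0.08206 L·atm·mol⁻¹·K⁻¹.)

P ≈ 47.41 atm

P = RT/(V_m − b) − a/V_m²
RT/(V_m − b) = (0.08206)(355)/(0.526 − 0.0424) = 29.131/0.48360 = 60.238 atm
a/V_m² = 3.55/(0.526)² = 12.831 atm
P = 60.238 − 12.831 = 47.41 atm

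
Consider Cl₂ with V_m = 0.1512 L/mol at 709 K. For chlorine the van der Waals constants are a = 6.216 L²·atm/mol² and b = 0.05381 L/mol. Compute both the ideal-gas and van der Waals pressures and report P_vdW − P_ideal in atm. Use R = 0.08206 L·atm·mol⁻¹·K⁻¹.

Ideal: P_ideal = RT/V_m = (0.08206)(709)/0.1512 = 384.792 atm
vdW: P = RT/(V_m − b) − a/V_m² = 58.1805/0.0973900 − 6.216/0.0228614 = 597.397 − 271.899 = 325.498 atm
ΔP = 325.498 − 384.792 = -59.29 atm

ΔP ≈ -59.29 atm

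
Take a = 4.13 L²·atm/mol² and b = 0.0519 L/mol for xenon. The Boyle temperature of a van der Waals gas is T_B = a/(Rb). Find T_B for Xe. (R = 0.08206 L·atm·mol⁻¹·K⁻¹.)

For a van der Waals gas the second virial coefficient B₂ = b − a/(RT) vanishes at T_B = a/(Rb).
T_B = 4.13/(0.08206×0.0519) = 4.13/0.0042589 = 969.7 K

T_B ≈ 969.7 K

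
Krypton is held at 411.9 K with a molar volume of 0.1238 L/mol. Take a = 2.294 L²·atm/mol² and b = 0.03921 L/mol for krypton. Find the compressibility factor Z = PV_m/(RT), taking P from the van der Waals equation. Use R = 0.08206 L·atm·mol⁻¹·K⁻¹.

Z ≈ 0.9153

P = RT/(V_m − b) − a/V_m² = (0.08206)(411.9)/(0.1238 − 0.03921) − 2.294/(0.1238)²
  = 33.801/0.084590 − 149.68 = 399.59 − 149.68 = 249.91 atm
Z = PV_m/(RT) = (249.91)(0.1238)/((0.08206)(411.9)) = 30.939/33.801 = 0.9153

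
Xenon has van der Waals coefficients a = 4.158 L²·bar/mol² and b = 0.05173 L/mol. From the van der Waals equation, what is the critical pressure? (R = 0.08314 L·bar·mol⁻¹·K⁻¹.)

For a van der Waals gas, P_c = a/(27b²).
P_c = 4.158/(27×(0.05173)²) = 4.158/0.072252 = 57.55 bar

P_c ≈ 57.55 bar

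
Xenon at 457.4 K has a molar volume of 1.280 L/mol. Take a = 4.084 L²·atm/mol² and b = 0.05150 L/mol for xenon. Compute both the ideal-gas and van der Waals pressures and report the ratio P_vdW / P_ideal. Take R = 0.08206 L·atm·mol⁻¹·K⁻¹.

Ideal: P_ideal = RT/V_m = (0.08206)(457.4)/1.280 = 29.3236 atm
vdW: P = RT/(V_m − b) − a/V_m² = 37.5342/1.22850 − 4.084/1.63840 = 30.5529 − 2.49268 = 28.0602 atm
Ratio = 28.0602/29.3236 = 0.9569

P_vdW / P_ideal ≈ 0.9569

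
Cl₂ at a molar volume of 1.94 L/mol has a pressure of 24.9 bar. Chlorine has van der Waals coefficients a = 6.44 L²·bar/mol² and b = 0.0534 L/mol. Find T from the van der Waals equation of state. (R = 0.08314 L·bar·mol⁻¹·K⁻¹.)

T = (P + a/V_m²)(V_m − b)/R
P + a/V_m² = 24.9 + 6.44/(1.94)² = 26.611 bar
V_m − b = 1.94 − 0.0534 = 1.8866 L/mol
T = (26.611)(1.8866)/0.08314 = 603.9 K

T ≈ 603.9 K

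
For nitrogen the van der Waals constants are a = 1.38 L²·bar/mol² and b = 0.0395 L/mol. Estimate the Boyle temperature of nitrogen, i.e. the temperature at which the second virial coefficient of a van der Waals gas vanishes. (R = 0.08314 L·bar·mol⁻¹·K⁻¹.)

For a van der Waals gas the second virial coefficient B₂ = b − a/(RT) vanishes at T_B = a/(Rb).
T_B = 1.38/(0.08314×0.0395) = 1.38/0.0032840 = 420.2 K

T_B ≈ 420.2 K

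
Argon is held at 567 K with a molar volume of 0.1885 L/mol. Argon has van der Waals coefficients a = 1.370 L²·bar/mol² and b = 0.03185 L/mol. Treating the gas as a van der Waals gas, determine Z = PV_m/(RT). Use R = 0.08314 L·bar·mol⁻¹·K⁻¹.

P = RT/(V_m − b) − a/V_m² = (0.08314)(567)/(0.1885 − 0.03185) − 1.370/(0.1885)²
  = 47.140/0.15665 − 38.557 = 300.93 − 38.557 = 262.37 bar
Z = PV_m/(RT) = (262.37)(0.1885)/((0.08314)(567)) = 49.457/47.140 = 1.049

Z ≈ 1.049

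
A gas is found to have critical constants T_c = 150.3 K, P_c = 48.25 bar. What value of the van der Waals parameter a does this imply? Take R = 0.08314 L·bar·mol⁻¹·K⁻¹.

a ≈ 1.365 L²·bar/mol²

From T_c = 8a/(27Rb) and P_c = a/(27b²): a = 27 R² T_c²/(64 P_c).
a = 27×(0.08314)²×(150.3)²/(64×48.25) = 4216.0/3088.0 = 1.365 L²·bar/mol²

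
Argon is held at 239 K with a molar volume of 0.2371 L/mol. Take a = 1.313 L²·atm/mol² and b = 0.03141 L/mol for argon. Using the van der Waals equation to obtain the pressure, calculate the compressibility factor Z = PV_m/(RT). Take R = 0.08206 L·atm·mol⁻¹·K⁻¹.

P = RT/(V_m − b) − a/V_m² = (0.08206)(239)/(0.2371 − 0.03141) − 1.313/(0.2371)²
  = 19.612/0.20569 − 23.356 = 95.347 − 23.356 = 71.991 atm
Z = PV_m/(RT) = (71.991)(0.2371)/((0.08206)(239)) = 17.069/19.612 = 0.8703

Z ≈ 0.8703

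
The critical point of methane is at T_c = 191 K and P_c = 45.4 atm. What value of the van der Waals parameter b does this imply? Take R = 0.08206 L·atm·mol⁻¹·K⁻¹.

b ≈ 0.04315 L/mol

From T_c = 8a/(27Rb) and P_c = a/(27b²): b = R T_c/(8 P_c).
b = (0.08206)(191)/(8×45.4) = 15.673/363.20 = 0.04315 L/mol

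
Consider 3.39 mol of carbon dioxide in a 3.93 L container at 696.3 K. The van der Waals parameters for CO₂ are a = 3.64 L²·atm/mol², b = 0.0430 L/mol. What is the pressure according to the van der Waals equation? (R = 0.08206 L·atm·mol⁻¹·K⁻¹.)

P = nRT/(V − nb) − a n²/V²
nRT/(V − nb) = (3.39)(0.08206)(696.3)/(3.93 − 3.39×0.0430) = 193.70/3.7842 = 51.187 atm
a n²/V² = (3.64)(3.39)²/(3.93)² = 2.7084 atm
P = 51.187 − 2.7084 = 48.48 atm

P ≈ 48.48 atm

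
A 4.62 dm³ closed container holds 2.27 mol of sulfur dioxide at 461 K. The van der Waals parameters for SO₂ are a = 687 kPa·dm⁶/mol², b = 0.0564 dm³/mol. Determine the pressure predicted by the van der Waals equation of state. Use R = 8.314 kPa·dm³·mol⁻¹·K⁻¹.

P = nRT/(V − nb) − a n²/V²
nRT/(V − nb) = (2.27)(8.314)(461)/(4.62 − 2.27×0.0564) = 8700.4/4.4920 = 1936.9 kPa
a n²/V² = (687)(2.27)²/(4.62)² = 165.85 kPa
P = 1936.9 − 165.85 = 1771 kPa

P ≈ 1771 kPa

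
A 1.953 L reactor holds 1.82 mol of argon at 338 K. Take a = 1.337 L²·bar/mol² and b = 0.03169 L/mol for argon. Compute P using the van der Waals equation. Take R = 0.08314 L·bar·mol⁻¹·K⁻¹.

P ≈ 25.82 bar

P = nRT/(V − nb) − a n²/V²
nRT/(V − nb) = (1.82)(0.08314)(338)/(1.953 − 1.82×0.03169) = 51.144/1.8953 = 26.985 bar
a n²/V² = (1.337)(1.82)²/(1.953)² = 1.1611 bar
P = 26.985 − 1.1611 = 25.82 bar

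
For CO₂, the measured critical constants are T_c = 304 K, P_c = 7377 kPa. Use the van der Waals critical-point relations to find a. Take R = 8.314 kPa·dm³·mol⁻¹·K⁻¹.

a ≈ 365.3 kPa·dm⁶/mol²

From T_c = 8a/(27Rb) and P_c = a/(27b²): a = 27 R² T_c²/(64 P_c).
a = 27×(8.314)²×(304)²/(64×7377) = 172476913/472128 = 365.3 kPa·dm⁶/mol²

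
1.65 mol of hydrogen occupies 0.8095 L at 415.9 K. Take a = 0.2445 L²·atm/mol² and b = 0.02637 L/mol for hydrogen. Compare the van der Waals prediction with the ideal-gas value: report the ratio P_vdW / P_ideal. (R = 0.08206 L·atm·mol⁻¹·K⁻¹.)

Ideal: P_ideal = nRT/V = (1.65)(0.08206)(415.9)/0.8095 = 69.5645 atm
vdW: P = nRT/(V − nb) − a n²/V² = 56.3124/0.765990 − 0.665651/0.655290 = 73.5158 − 1.01581 = 72.5000 atm
Ratio = 72.5000/69.5645 = 1.042

P_vdW / P_ideal ≈ 1.042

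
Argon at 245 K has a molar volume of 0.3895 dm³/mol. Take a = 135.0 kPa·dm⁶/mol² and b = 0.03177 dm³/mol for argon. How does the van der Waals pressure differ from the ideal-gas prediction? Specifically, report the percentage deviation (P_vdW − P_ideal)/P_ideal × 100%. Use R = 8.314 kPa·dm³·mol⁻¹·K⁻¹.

Ideal: P_ideal = RT/V_m = (8.314)(245)/0.3895 = 5229.60 kPa
vdW: P = RT/(V_m − b) − a/V_m² = 2036.93/0.357730 − 135.0/0.151710 = 5694.04 − 889.856 = 4804.18 kPa
% deviation = (4804.18 − 5229.60)/5229.60 × 100% = -8.13%

-8.13 %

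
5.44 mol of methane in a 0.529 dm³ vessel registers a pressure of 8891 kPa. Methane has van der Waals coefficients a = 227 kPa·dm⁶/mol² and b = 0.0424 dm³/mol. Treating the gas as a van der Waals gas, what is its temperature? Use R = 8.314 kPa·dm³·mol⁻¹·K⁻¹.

T ≈ 217.0 K

T = (P + a n²/V²)(V − nb)/(nR)
P + a n²/V² = 8891 + (227)(5.44)²/(0.529)² = 32897 kPa
V − nb = 0.529 − (5.44)(0.0424) = 0.29834 dm³
T = (32897)(0.29834)/((5.44)(8.314)) = 217.0 K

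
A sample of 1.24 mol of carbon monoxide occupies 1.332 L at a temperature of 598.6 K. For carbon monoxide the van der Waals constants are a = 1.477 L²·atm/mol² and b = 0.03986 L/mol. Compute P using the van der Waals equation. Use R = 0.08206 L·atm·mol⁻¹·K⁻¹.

P ≈ 46.21 atm

P = nRT/(V − nb) − a n²/V²
nRT/(V − nb) = (1.24)(0.08206)(598.6)/(1.332 − 1.24×0.03986) = 60.910/1.2826 = 47.489 atm
a n²/V² = (1.477)(1.24)²/(1.332)² = 1.2800 atm
P = 47.489 − 1.2800 = 46.21 atm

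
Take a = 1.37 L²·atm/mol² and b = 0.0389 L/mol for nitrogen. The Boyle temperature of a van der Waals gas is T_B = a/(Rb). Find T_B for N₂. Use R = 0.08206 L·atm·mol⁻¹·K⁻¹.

T_B ≈ 429.2 K

For a van der Waals gas the second virial coefficient B₂ = b − a/(RT) vanishes at T_B = a/(Rb).
T_B = 1.37/(0.08206×0.0389) = 1.37/0.0031921 = 429.2 K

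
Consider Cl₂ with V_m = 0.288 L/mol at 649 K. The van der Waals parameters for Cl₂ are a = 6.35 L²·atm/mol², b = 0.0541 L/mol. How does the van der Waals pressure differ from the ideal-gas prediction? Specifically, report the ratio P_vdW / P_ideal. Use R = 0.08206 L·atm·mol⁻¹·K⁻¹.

P_vdW / P_ideal ≈ 0.8173

Ideal: P_ideal = RT/V_m = (0.08206)(649)/0.288 = 184.920 atm
vdW: P = RT/(V_m − b) − a/V_m² = 53.2569/0.233900 − 6.35/0.0829440 = 227.691 − 76.5577 = 151.133 atm
Ratio = 151.133/184.920 = 0.8173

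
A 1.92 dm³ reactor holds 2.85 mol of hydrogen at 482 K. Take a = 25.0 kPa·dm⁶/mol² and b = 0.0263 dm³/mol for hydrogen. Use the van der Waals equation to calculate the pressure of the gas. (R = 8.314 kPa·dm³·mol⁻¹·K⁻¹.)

P = nRT/(V − nb) − a n²/V²
nRT/(V − nb) = (2.85)(8.314)(482)/(1.92 − 2.85×0.0263) = 11421/1.8450 = 6190.2 kPa
a n²/V² = (25.0)(2.85)²/(1.92)² = 55.084 kPa
P = 6190.2 − 55.084 = 6135 kPa

P ≈ 6135 kPa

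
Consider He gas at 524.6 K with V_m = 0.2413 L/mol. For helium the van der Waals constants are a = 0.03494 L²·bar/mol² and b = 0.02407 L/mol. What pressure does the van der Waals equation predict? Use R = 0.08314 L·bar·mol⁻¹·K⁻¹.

P ≈ 200.2 bar

P = RT/(V_m − b) − a/V_m²
RT/(V_m − b) = (0.08314)(524.6)/(0.2413 − 0.02407) = 43.615/0.21723 = 200.78 bar
a/V_m² = 0.03494/(0.2413)² = 0.60008 bar
P = 200.78 − 0.60008 = 200.2 bar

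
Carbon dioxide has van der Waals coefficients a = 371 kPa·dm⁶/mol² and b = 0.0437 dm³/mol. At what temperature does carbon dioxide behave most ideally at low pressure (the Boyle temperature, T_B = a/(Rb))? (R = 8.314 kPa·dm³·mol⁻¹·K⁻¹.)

For a van der Waals gas the second virial coefficient B₂ = b − a/(RT) vanishes at T_B = a/(Rb).
T_B = 371/(8.314×0.0437) = 371/0.36332 = 1021 K

T_B ≈ 1021 K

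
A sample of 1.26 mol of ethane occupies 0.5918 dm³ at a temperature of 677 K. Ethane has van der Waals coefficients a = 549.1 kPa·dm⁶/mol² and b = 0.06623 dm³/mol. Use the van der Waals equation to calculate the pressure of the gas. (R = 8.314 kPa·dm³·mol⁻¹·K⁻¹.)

P ≈ 11462 kPa

P = nRT/(V − nb) − a n²/V²
nRT/(V − nb) = (1.26)(8.314)(677)/(0.5918 − 1.26×0.06623) = 7092.0/0.50835 = 13951 kPa
a n²/V² = (549.1)(1.26)²/(0.5918)² = 2489.1 kPa
P = 13951 − 2489.1 = 11462 kPa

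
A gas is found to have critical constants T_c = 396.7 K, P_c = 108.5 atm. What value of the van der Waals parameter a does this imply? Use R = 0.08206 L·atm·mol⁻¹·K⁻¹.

a ≈ 4.120 L²·atm/mol²

From T_c = 8a/(27Rb) and P_c = a/(27b²): a = 27 R² T_c²/(64 P_c).
a = 27×(0.08206)²×(396.7)²/(64×108.5) = 28612/6944.0 = 4.120 L²·atm/mol²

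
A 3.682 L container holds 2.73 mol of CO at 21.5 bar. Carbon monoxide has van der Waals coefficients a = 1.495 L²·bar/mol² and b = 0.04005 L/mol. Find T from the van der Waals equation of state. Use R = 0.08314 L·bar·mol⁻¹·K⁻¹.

T ≈ 351.4 K

T = (P + a n²/V²)(V − nb)/(nR)
P + a n²/V² = 21.5 + (1.495)(2.73)²/(3.682)² = 22.322 bar
V − nb = 3.682 − (2.73)(0.04005) = 3.5727 L
T = (22.322)(3.5727)/((2.73)(0.08314)) = 351.4 K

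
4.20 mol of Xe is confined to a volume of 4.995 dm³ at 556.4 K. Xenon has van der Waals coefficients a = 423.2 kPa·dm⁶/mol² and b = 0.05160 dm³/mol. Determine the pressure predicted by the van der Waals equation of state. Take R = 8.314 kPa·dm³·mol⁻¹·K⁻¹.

P = nRT/(V − nb) − a n²/V²
nRT/(V − nb) = (4.20)(8.314)(556.4)/(4.995 − 4.20×0.05160) = 19429/4.7783 = 4066.1 kPa
a n²/V² = (423.2)(4.20)²/(4.995)² = 299.21 kPa
P = 4066.1 − 299.21 = 3767 kPa

P ≈ 3767 kPa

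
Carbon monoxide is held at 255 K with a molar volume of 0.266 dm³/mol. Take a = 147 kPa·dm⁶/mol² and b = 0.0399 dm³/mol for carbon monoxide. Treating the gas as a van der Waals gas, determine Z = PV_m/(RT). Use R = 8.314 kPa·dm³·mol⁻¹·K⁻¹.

Z ≈ 0.9158

P = RT/(V_m − b) − a/V_m² = (8.314)(255)/(0.266 − 0.0399) − 147/(0.266)²
  = 2120.1/0.22610 − 2077.6 = 9376.8 − 2077.6 = 7299.2 kPa
Z = PV_m/(RT) = (7299.2)(0.266)/((8.314)(255)) = 1941.6/2120.1 = 0.9158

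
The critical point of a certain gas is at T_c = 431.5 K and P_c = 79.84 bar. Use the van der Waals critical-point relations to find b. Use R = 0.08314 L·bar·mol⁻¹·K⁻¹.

b ≈ 0.05617 L/mol

From T_c = 8a/(27Rb) and P_c = a/(27b²): b = R T_c/(8 P_c).
b = (0.08314)(431.5)/(8×79.84) = 35.875/638.72 = 0.05617 L/mol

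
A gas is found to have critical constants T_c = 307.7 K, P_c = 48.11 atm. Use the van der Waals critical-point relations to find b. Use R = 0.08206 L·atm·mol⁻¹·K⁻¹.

b ≈ 0.06560 L/mol

From T_c = 8a/(27Rb) and P_c = a/(27b²): b = R T_c/(8 P_c).
b = (0.08206)(307.7)/(8×48.11) = 25.250/384.88 = 0.06560 L/mol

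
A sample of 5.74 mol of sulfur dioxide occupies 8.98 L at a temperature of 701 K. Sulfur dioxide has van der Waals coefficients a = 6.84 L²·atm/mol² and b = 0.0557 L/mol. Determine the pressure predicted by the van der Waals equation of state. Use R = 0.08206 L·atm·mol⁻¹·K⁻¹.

P = nRT/(V − nb) − a n²/V²
nRT/(V − nb) = (5.74)(0.08206)(701)/(8.98 − 5.74×0.0557) = 330.19/8.6603 = 38.127 atm
a n²/V² = (6.84)(5.74)²/(8.98)² = 2.7946 atm
P = 38.127 − 2.7946 = 35.33 atm

P ≈ 35.33 atm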